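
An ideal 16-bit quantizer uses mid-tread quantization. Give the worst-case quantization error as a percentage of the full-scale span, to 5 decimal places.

0.00076 %

Rounding → worst-case error = ½ LSB = V_FS/2^17, so 100/131072 = 0.000762939 % of full scale.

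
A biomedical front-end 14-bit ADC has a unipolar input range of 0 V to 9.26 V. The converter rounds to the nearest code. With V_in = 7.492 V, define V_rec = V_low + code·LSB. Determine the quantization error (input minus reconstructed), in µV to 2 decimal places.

-99.61 µV

Step size: 9.26 V ÷ 2^14 = 0.565 mV.
(V_in − V_low)/LSB = (7.492 − 0)/0.000565186 = 13255.8238 → code 13256 (round).
V_rec = 0 + 13256·0.000565186 = 7.4920996 V.
Difference: -9.96094e-05 V → -99.61 µV.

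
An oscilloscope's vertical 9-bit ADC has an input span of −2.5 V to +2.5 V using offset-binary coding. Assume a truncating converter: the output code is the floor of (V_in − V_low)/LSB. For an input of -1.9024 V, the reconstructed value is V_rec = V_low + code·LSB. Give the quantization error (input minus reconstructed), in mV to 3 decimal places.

1.897 mV

One LSB is 5 V / 512 = 9.766 mV.
Scaled input = 61.1942 LSBs, so code = 61.
Reconstructed: -1.9042969 V.
Error = -1.9024 − (−1.9042969) = 0.00189687 V = 1.897 mV.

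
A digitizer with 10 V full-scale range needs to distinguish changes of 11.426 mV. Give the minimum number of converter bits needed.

Number of steps required ≥ 10 V / 11.426 mV = 875.20.
Need 2^N ≥ 875.20; 2^9 = 512, 2^10 = 1024.
Minimum N = 10.

10 bits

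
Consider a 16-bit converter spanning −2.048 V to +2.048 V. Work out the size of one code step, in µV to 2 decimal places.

62.50 µV

Full-scale span = 4.096 V.
LSB = 4.096 / 2^16 = 4.096 / 65536 = 6.25e-05 V = 62.50 µV.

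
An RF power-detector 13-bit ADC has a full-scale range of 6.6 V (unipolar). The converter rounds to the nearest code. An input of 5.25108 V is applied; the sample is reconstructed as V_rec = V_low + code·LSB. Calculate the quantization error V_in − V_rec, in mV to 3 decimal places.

-0.238 mV

Step size: 6.6 V ÷ 2^13 = 0.806 mV.
(5.25108 − 0)/0.000805664 = 6517.7041; round gives code 6518.
V_rec = 0 + 6518·0.000805664 = 5.2513184 V.
Error = 5.25108 − 5.2513184 = -0.000238359 V = -0.238 mV.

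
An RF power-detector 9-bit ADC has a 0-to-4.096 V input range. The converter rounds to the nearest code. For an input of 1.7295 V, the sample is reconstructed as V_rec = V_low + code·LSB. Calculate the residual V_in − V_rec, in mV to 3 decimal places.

LSB = 4.096/2^9 = 8.000 mV.
(V_in − V_low)/LSB = (1.7295 − 0)/0.008 = 216.1875 → code 216 (round).
V_rec = 0 + 216·0.008 = 1.728 V.
V_in − V_rec = 0.0015 V = 1.500 mV.

1.500 mV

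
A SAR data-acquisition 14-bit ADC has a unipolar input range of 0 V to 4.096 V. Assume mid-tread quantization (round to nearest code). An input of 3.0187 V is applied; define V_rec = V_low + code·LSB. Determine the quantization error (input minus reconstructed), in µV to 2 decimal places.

-50.00 µV

LSB = 4.096/2^14 = 250.00 µV.
Scaled input = 12074.8000 LSBs, so code = 12075.
V_rec = 0 + 12075·0.00025 = 3.01875 V.
V_in − V_rec = -5e-05 V = -50.00 µV.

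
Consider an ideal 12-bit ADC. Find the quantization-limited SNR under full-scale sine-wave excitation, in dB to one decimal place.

SNR ≈ 6.02·N + 1.76 dB = 6.02·12 + 1.76 = 74.00 dB.

74.0 dB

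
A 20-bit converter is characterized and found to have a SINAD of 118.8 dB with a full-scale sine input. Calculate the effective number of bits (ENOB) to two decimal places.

ENOB = (SINAD − 1.76) / 6.02 = (118.8 − 1.76)/6.02 = 19.442.

19.44 bits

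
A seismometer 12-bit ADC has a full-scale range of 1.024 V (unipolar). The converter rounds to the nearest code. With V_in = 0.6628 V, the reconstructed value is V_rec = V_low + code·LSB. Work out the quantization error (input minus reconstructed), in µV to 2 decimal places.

50.00 µV

LSB = 1.024/2^12 = 250.00 µV.
(0.6628 − 0)/0.00025 = 2651.2000; round gives code 2651.
Code 2651 maps back to 0 + 2651×0.00025 V = 0.66275 V.
Error = 0.6628 − 0.66275 = 5e-05 V = 50.00 µV.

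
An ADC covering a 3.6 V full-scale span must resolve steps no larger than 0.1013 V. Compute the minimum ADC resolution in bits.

Number of steps required ≥ 3.6 V / 0.1013 V = 35.54.
Need 2^N ≥ 35.54; 2^5 = 32, 2^6 = 64.
Minimum N = 6.

6 bits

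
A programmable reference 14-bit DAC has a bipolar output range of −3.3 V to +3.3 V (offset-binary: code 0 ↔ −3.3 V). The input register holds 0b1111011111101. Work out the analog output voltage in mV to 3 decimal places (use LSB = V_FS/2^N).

-104.333 mV

LSB = 6.6 V / 2^14 = 402.83 µV.
Code 0b1111011111101 = 7933 decimal.
V_out = (−3.3) + 7933 × 0.000402832 V = -0.104333 V.
= -104.333 mV.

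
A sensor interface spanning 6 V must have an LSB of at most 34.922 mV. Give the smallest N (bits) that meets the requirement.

Number of steps required ≥ 6 V / 34.922 mV = 171.81.
Need 2^N ≥ 171.81; 2^7 = 128, 2^8 = 256.
Minimum N = 8.

8 bits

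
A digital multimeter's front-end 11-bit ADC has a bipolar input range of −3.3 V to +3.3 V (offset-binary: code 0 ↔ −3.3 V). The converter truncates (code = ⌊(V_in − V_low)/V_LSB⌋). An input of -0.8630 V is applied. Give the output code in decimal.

code 756

Full-scale span = 6.6 V; LSB = 6.6/2^11 = 3.223 mV.
(-0.8630 − (−3.3)) / 0.00322266 = 756.208 LSBs.
Floor → code 756.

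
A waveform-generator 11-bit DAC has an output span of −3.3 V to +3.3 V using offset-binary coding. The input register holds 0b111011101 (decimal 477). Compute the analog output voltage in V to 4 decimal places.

LSB = 6.6 V / 2^11 = 3.223 mV.
Code 0b111011101 = 477 decimal.
V_out = (−3.3) + 477 × 0.00322266 V = -1.76279 V.

-1.7628 V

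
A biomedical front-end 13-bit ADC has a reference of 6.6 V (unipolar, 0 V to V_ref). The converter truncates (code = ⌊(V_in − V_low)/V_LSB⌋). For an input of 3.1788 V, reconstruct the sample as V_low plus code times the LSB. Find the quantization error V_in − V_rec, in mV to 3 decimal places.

0.455 mV

Step size: 6.6 V ÷ 2^13 = 0.806 mV.
Scaled input = 3945.5651 LSBs, so code = 3945.
Code 3945 maps back to 0 + 3945×0.000805664 V = 3.1783447 V.
Error = 3.1788 − 3.1783447 = 0.000455273 V = 0.455 mV.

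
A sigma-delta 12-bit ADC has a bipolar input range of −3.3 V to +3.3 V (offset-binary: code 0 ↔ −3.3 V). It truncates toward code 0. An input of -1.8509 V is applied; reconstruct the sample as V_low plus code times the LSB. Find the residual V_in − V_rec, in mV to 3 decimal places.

0.516 mV

LSB = 6.6/2^12 = 1.611 mV.
Scaled input = 899.3202 LSBs, so code = 899.
V_rec = (−3.3) + 899·0.00161133 = -1.851416 V.
Error = -1.8509 − (−1.851416) = 0.000516016 V = 0.516 mV.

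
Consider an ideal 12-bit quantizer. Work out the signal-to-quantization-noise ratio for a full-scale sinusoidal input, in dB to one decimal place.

74.0 dB

SNR ≈ 6.02·N + 1.76 dB = 6.02·12 + 1.76 = 74.00 dB.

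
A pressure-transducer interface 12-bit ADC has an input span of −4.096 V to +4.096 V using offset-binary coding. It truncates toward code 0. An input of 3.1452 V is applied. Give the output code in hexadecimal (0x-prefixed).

code 0xE24 (decimal 3620)

Full-scale span = 8.192 V; LSB = 8.192/2^12 = 2.000 mV.
(3.1452 − (−4.096)) / 0.002 = 3620.600 LSBs.
Floor → code 3620.
In hexadecimal (0x-prefixed): 0xE24.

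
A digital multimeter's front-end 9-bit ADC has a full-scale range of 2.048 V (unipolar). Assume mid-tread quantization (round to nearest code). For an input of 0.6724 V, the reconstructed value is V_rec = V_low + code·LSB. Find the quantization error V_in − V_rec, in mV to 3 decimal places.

Step size: 2.048 V ÷ 2^9 = 4.000 mV.
Scaled input = 168.1000 LSBs, so code = 168.
V_rec = 0 + 168·0.004 = 0.672 V.
Difference: 0.0004 V → 0.400 mV.

0.400 mV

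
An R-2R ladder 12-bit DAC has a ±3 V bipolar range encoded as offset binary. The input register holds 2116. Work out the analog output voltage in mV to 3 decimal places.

99.609 mV

LSB = 6 V / 2^12 = 1.465 mV.
V_out = (−3) + 2116 × 0.00146484 V = 0.0996094 V.
= 99.609 mV.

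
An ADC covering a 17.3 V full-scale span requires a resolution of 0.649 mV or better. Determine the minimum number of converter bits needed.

15 bits

Number of steps required ≥ 17.3 V / 0.649 mV = 26656.39.
Need 2^N ≥ 26656.39; 2^14 = 16384, 2^15 = 32768.
Minimum N = 15.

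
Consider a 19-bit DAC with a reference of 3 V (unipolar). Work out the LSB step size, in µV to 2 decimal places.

Full-scale span = 3 V.
LSB = 3 / 2^19 = 3 / 524288 = 5.72205e-06 V = 5.72 µV.

5.72 µV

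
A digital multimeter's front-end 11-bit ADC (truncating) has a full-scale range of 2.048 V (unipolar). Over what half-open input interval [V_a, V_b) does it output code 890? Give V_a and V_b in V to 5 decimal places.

[0.89000 V, 0.89100 V)

LSB = 2.048/2^11 = 1.000 mV.
V_a = V_low + 890·LSB = 0.89 V; V_b = V_low + 891·LSB = 0.891 V.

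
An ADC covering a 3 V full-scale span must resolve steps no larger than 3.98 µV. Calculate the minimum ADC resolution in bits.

20 bits

Number of steps required ≥ 3 V / 3.98 µV = 753768.84.
Need 2^N ≥ 753768.84; 2^19 = 524288, 2^20 = 1048576.
Minimum N = 20.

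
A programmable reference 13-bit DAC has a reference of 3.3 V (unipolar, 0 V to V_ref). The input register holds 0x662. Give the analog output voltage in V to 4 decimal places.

0.6582 V

LSB = 3.3 V / 2^13 = 402.83 µV.
Code 0x662 = 1634 decimal.
V_out = 0 + 1634 × 0.000402832 V = 0.658228 V.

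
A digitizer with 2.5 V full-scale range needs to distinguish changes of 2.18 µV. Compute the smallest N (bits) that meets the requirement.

Number of steps required ≥ 2.5 V / 2.18 µV = 1146788.99.
Need 2^N ≥ 1146788.99; 2^20 = 1048576, 2^21 = 2097152.
Minimum N = 21.

21 bits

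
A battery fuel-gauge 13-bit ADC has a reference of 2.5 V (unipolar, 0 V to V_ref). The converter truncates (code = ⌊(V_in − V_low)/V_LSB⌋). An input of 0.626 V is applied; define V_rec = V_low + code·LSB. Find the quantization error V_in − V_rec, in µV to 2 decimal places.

One LSB is 2.5 V / 8192 = 305.18 µV.
(V_in − V_low)/LSB = (0.626 − 0)/0.000305176 = 2051.2768 → code 2051 (floor).
Reconstructed: 0.62591553 V.
Difference: 8.44727e-05 V → 84.47 µV.

84.47 µV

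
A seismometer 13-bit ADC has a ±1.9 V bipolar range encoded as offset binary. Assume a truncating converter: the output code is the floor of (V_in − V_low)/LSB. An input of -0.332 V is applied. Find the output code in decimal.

With 8192 levels over 3.8 V, one step is 463.87 µV.
(V_in − V_low)/LSB = (-0.332 − (−1.9)) / 0.000463867 = 3380.278.
Floor → code 3380.

code 3380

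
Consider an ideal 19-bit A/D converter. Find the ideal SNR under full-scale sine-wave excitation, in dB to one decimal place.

SNR ≈ 6.02·N + 1.76 dB = 6.02·19 + 1.76 = 116.14 dB.

116.1 dB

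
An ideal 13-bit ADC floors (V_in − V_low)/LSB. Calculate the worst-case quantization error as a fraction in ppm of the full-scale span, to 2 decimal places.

122.07 ppm

Truncating → worst-case error = 1 LSB = V_FS/2^13, so 1e+06/8192 = 122.07 ppm of full scale.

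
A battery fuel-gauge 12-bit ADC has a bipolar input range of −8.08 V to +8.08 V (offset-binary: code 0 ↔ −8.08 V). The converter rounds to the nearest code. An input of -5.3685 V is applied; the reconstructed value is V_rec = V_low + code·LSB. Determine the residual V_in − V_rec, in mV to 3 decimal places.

One LSB is 16.16 V / 4096 = 3.945 mV.
(-5.3685 − (−8.08))/0.00394531 = 687.2713; round gives code 687.
V_rec = (−8.08) + 687·0.00394531 = -5.3695703 V.
Difference: 0.00107031 V → 1.070 mV.

1.070 mV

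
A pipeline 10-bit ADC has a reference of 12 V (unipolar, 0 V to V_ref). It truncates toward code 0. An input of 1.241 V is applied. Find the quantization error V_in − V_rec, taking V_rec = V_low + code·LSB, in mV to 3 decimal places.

Step size: 12 V ÷ 2^10 = 11.719 mV.
(V_in − V_low)/LSB = (1.241 − 0)/0.0117188 = 105.8987 → code 105 (floor).
Reconstructed: 1.2304688 V.
V_in − V_rec = 0.0105313 V = 10.531 mV.

10.531 mV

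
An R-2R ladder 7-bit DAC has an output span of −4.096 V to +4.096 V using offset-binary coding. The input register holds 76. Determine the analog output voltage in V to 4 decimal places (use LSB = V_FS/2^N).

0.7680 V

LSB = 8.192 V / 2^7 = 64.000 mV.
V_out = (−4.096) + 76 × 0.064 V = 0.768 V.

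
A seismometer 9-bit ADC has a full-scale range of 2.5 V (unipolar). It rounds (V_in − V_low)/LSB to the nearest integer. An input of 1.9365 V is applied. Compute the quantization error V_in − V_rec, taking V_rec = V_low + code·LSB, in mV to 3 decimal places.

-1.977 mV

One LSB is 2.5 V / 512 = 4.883 mV.
(V_in − V_low)/LSB = (1.9365 − 0)/0.00488281 = 396.5952 → code 397 (round).
V_rec = 0 + 397·0.00488281 = 1.9384766 V.
Difference: -0.00197656 V → -1.977 mV.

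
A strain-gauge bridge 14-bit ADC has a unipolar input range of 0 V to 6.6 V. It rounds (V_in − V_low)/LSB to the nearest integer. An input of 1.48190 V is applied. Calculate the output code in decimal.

code 3679

LSB = 6.6 V / 16384 = 402.83 µV.
Input sits at 3678.704 steps above V_low.
So the output code is 3679.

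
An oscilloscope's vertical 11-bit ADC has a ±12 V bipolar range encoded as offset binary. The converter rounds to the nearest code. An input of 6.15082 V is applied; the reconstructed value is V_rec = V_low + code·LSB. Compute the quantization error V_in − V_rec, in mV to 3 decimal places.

Step size: 24 V ÷ 2^11 = 11.719 mV.
(6.15082 − (−12))/0.0117188 = 1548.8700; round gives code 1549.
V_rec = (−12) + 1549·0.0117188 = 6.1523438 V.
Error = 6.15082 − 6.1523438 = -0.00152375 V = -1.524 mV.

-1.524 mV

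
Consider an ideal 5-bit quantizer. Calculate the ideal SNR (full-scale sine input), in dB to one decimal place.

31.9 dB

SNR ≈ 6.02·N + 1.76 dB = 6.02·5 + 1.76 = 31.86 dB.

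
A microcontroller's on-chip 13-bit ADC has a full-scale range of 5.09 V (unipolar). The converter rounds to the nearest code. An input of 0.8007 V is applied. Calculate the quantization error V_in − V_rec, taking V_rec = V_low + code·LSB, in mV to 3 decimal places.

-0.205 mV

LSB = 5.09/2^13 = 0.621 mV.
Scaled input = 1288.6708 LSBs, so code = 1289.
Reconstructed: 0.80090454 V.
Error = 0.8007 − 0.80090454 = -0.000204541 V = -0.205 mV.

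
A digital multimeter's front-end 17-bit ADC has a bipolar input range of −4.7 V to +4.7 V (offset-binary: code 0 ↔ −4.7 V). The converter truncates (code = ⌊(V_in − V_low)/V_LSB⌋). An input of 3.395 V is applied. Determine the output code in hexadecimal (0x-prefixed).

code 0x1B8EB (decimal 112875)

LSB = 9.4 V / 131072 = 71.72 µV.
(3.395 − (−4.7)) / 7.17163e-05 = 112875.302 LSBs.
⌊·⌋(112875.302) = 112875.
In hexadecimal (0x-prefixed): 0x1B8EB.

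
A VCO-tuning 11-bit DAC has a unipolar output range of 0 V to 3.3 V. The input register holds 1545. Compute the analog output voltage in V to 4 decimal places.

LSB = 3.3 V / 2^11 = 1.611 mV.
V_out = 0 + 1545 × 0.00161133 V = 2.4895 V.

2.4895 V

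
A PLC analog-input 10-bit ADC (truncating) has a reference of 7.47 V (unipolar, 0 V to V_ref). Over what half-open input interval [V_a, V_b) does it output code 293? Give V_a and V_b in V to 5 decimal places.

[2.13741 V, 2.14471 V)

LSB = 7.47/2^10 = 7.295 mV.
V_a = V_low + 293·LSB = 2.13741 V; V_b = V_low + 294·LSB = 2.14471 V.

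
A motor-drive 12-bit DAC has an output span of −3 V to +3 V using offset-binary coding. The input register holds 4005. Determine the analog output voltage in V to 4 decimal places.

LSB = 6 V / 2^12 = 1.465 mV.
V_out = (−3) + 4005 × 0.00146484 V = 2.8667 V.

2.8667 V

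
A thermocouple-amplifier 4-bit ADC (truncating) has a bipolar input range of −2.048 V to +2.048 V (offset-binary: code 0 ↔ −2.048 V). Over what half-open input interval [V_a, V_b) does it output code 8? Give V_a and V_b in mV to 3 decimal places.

LSB = 4.096/2^4 = 256.000 mV.
V_a = V_low + 8·LSB = 0 V; V_b = V_low + 9·LSB = 0.256 V.

[0.000 mV, 256.000 mV)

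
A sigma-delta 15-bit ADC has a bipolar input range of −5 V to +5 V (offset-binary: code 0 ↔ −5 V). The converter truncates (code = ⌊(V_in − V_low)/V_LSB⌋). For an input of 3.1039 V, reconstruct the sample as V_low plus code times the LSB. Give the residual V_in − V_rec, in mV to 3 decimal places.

0.262 mV

Step size: 10 V ÷ 2^15 = 305.18 µV.
Scaled input = 26554.8595 LSBs, so code = 26554.
Code 26554 maps back to (−5) + 26554×0.000305176 V = 3.1036377 V.
Difference: 0.000262305 V → 0.262 mV.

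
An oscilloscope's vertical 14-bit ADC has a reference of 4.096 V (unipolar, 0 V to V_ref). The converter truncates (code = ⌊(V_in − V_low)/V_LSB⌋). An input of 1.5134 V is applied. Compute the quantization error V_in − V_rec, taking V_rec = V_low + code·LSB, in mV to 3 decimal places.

0.150 mV

LSB = 4.096/2^14 = 250.00 µV.
Scaled input = 6053.6000 LSBs, so code = 6053.
Reconstructed: 1.51325 V.
V_in − V_rec = 0.00015 V = 0.150 mV.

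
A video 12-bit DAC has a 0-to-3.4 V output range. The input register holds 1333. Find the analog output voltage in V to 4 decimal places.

LSB = 3.4 V / 2^12 = 0.830 mV.
V_out = 0 + 1333 × 0.000830078 V = 1.10649 V.

1.1065 V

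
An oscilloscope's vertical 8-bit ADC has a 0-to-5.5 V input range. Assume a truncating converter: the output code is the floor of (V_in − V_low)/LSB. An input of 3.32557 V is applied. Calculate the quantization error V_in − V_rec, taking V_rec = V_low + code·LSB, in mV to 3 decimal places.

LSB = 5.5/2^8 = 21.484 mV.
Scaled input = 154.7902 LSBs, so code = 154.
Reconstructed: 3.3085938 V.
Difference: 0.0169762 V → 16.976 mV.

16.976 mV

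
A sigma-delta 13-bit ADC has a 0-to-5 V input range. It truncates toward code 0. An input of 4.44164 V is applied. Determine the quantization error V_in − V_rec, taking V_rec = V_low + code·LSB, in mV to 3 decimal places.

LSB = 5/2^13 = 0.610 mV.
(4.44164 − 0)/0.000610352 = 7277.1830; ⌊·⌋ gives code 7277.
V_rec = 0 + 7277·0.000610352 = 4.4415283 V.
Error = 4.44164 − 4.4415283 = 0.00011168 V = 0.112 mV.

0.112 mV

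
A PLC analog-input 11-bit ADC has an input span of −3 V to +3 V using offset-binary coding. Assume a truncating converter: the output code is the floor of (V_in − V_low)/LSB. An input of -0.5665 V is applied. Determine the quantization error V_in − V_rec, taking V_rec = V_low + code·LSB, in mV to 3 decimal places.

One LSB is 6 V / 2048 = 2.930 mV.
Scaled input = 830.6347 LSBs, so code = 830.
V_rec = (−3) + 830·0.00292969 = -0.56835938 V.
Error = -0.5665 − (−0.56835938) = 0.00185937 V = 1.859 mV.

1.859 mV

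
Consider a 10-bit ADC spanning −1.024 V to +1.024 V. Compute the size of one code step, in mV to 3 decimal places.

Full-scale span = 2.048 V.
LSB = 2.048 / 2^10 = 2.048 / 1024 = 0.002 V = 2.000 mV.

2.000 mV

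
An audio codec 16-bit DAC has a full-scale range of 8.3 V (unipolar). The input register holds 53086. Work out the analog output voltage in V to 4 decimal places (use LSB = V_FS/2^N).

LSB = 8.3 V / 2^16 = 126.65 µV.
V_out = 0 + 53086 × 0.000126648 V = 6.72323 V.

6.7232 V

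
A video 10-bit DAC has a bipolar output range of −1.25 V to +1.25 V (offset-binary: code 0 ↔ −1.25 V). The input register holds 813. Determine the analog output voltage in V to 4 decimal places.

LSB = 2.5 V / 2^10 = 2.441 mV.
V_out = (−1.25) + 813 × 0.00244141 V = 0.734863 V.

0.7349 V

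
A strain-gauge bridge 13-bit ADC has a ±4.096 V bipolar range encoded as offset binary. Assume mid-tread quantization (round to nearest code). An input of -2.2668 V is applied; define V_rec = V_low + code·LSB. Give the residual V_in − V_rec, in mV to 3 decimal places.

0.200 mV

One LSB is 8.192 V / 8192 = 1.000 mV.
(V_in − V_low)/LSB = (-2.2668 − (−4.096))/0.001 = 1829.2000 → code 1829 (round).
Reconstructed: -2.267 V.
Difference: 0.0002 V → 0.200 mV.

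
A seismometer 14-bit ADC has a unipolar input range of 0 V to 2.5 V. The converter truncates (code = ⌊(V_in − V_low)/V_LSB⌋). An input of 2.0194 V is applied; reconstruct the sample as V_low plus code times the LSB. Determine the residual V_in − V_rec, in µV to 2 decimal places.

51.86 µV

LSB = 2.5/2^14 = 152.59 µV.
(V_in − V_low)/LSB = (2.0194 − 0)/0.000152588 = 13234.3398 → code 13234 (floor).
Code 13234 maps back to 0 + 13234×0.000152588 V = 2.0193481 V.
Difference: 5.18555e-05 V → 51.86 µV.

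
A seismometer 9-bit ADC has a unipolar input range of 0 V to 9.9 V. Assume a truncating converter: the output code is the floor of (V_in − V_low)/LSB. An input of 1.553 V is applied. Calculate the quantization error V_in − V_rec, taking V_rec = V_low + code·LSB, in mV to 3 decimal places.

LSB = 9.9/2^9 = 19.336 mV.
(1.553 − 0)/0.0193359 = 80.3168; ⌊·⌋ gives code 80.
Code 80 maps back to 0 + 80×0.0193359 V = 1.546875 V.
Error = 1.553 − 1.546875 = 0.006125 V = 6.125 mV.

6.125 mV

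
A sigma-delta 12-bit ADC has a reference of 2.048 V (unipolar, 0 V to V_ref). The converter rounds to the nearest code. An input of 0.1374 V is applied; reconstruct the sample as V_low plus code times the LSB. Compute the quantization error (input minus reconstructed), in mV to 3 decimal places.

One LSB is 2.048 V / 4096 = 0.500 mV.
(V_in − V_low)/LSB = (0.1374 − 0)/0.0005 = 274.8000 → code 275 (round).
V_rec = 0 + 275·0.0005 = 0.1375 V.
Error = 0.1374 − 0.1375 = -0.0001 V = -0.100 mV.

-0.100 mV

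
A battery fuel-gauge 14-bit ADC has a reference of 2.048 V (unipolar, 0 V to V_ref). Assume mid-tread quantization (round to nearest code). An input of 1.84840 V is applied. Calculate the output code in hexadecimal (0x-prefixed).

LSB = 2.048 V / 16384 = 125.00 µV.
(V_in − V_low)/LSB = (1.84840 − 0) / 0.000125 = 14787.200.
So the output code is 14787.
In hexadecimal (0x-prefixed): 0x39C3.

code 0x39C3 (decimal 14787)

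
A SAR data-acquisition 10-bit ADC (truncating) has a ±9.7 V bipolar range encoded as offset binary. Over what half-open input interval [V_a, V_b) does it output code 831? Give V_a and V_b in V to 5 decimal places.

[6.04355 V, 6.06250 V)

LSB = 19.4/2^10 = 18.945 mV.
V_a = V_low + 831·LSB = 6.04355 V; V_b = V_low + 832·LSB = 6.0625 V.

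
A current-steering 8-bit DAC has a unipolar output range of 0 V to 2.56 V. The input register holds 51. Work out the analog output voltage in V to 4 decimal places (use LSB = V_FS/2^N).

0.5100 V

LSB = 2.56 V / 2^8 = 10.000 mV.
V_out = 0 + 51 × 0.01 V = 0.51 V.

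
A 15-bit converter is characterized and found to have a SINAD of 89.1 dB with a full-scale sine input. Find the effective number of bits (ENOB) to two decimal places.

ENOB = (SINAD − 1.76) / 6.02 = (89.1 − 1.76)/6.02 = 14.508.

14.51 bits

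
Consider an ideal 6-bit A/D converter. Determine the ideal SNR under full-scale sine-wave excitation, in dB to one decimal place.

SNR ≈ 6.02·N + 1.76 dB = 6.02·6 + 1.76 = 37.88 dB.

37.9 dB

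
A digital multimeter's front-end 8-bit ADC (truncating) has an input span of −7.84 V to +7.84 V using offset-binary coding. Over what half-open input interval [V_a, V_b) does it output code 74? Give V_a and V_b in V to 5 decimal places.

LSB = 15.68/2^8 = 61.250 mV.
V_a = V_low + 74·LSB = -3.3075 V; V_b = V_low + 75·LSB = -3.24625 V.

[-3.30750 V, -3.24625 V)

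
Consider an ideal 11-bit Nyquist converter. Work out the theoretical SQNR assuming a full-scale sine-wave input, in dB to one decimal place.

SNR ≈ 6.02·N + 1.76 dB = 6.02·11 + 1.76 = 67.98 dB.

68.0 dB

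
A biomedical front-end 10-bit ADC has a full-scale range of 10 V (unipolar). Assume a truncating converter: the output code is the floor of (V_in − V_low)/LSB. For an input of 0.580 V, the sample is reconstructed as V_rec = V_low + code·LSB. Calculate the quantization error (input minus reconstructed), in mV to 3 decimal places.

3.828 mV

Step size: 10 V ÷ 2^10 = 9.766 mV.
Scaled input = 59.3920 LSBs, so code = 59.
Code 59 maps back to 0 + 59×0.00976562 V = 0.57617188 V.
Error = 0.580 − 0.57617188 = 0.00382812 V = 3.828 mV.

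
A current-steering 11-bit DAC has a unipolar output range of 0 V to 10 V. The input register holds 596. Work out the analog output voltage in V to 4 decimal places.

2.9102 V

LSB = 10 V / 2^11 = 4.883 mV.
V_out = 0 + 596 × 0.00488281 V = 2.91016 V.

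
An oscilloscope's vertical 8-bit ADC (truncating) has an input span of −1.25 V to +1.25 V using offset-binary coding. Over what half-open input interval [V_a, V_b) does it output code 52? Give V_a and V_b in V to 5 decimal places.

[-0.74219 V, -0.73242 V)

LSB = 2.5/2^8 = 9.766 mV.
V_a = V_low + 52·LSB = -0.742188 V; V_b = V_low + 53·LSB = -0.732422 V.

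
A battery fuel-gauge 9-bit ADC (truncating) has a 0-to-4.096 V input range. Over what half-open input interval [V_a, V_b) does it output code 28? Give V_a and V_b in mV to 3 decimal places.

[224.000 mV, 232.000 mV)

LSB = 4.096/2^9 = 8.000 mV.
V_a = V_low + 28·LSB = 0.224 V; V_b = V_low + 29·LSB = 0.232 V.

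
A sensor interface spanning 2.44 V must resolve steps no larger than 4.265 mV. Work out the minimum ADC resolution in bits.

Number of steps required ≥ 2.44 V / 4.265 mV = 572.10.
Need 2^N ≥ 572.10; 2^9 = 512, 2^10 = 1024.
Minimum N = 10.

10 bits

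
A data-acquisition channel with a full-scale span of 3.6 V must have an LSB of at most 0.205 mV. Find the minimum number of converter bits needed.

Number of steps required ≥ 3.6 V / 0.205 mV = 17560.98.
Need 2^N ≥ 17560.98; 2^14 = 16384, 2^15 = 32768.
Minimum N = 15.

15 bits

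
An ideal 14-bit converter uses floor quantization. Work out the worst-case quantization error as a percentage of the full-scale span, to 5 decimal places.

Truncating → worst-case error = 1 LSB = V_FS/2^14, so 100/16384 = 0.00610352 % of full scale.

0.00610 %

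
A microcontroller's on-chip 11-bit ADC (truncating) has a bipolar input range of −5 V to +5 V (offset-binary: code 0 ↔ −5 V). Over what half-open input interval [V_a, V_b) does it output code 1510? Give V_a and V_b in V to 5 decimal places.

[2.37305 V, 2.37793 V)

LSB = 10/2^11 = 4.883 mV.
V_a = V_low + 1510·LSB = 2.37305 V; V_b = V_low + 1511·LSB = 2.37793 V.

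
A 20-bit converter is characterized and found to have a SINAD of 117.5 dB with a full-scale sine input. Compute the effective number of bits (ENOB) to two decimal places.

ENOB = (SINAD − 1.76) / 6.02 = (117.5 − 1.76)/6.02 = 19.226.

19.23 bits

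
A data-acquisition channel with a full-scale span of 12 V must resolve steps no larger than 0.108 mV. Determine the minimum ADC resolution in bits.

17 bits

Number of steps required ≥ 12 V / 0.108 mV = 111111.11.
Need 2^N ≥ 111111.11; 2^16 = 65536, 2^17 = 131072.
Minimum N = 17.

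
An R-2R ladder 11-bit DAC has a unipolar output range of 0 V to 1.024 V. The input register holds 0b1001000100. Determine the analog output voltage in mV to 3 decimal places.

290.000 mV

LSB = 1.024 V / 2^11 = 0.500 mV.
Code 0b1001000100 = 580 decimal.
V_out = 0 + 580 × 0.0005 V = 0.29 V.
= 290.000 mV.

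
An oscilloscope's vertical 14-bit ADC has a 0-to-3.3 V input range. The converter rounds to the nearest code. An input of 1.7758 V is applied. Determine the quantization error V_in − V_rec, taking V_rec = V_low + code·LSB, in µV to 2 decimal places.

Step size: 3.3 V ÷ 2^14 = 201.42 µV.
Scaled input = 8816.5779 LSBs, so code = 8817.
Reconstructed: 1.775885 V.
Error = 1.7758 − 1.775885 = -8.50098e-05 V = -85.01 µV.

-85.01 µV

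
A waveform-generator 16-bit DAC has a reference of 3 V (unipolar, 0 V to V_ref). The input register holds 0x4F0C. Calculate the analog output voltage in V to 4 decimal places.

LSB = 3 V / 2^16 = 45.78 µV.
Code 0x4F0C = 20236 decimal.
V_out = 0 + 20236 × 4.57764e-05 V = 0.926331 V.

0.9263 V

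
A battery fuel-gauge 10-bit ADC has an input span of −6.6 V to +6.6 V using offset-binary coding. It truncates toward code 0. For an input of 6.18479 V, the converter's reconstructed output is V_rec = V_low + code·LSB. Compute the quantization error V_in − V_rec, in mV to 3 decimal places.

Step size: 13.2 V ÷ 2^10 = 12.891 mV.
Scaled input = 991.7898 LSBs, so code = 991.
Code 991 maps back to (−6.6) + 991×0.0128906 V = 6.1746094 V.
Error = 6.18479 − 6.1746094 = 0.0101806 V = 10.181 mV.

10.181 mV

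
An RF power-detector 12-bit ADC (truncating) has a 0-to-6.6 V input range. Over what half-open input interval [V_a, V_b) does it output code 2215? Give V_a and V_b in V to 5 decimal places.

[3.56909 V, 3.57070 V)

LSB = 6.6/2^12 = 1.611 mV.
V_a = V_low + 2215·LSB = 3.56909 V; V_b = V_low + 2216·LSB = 3.5707 V.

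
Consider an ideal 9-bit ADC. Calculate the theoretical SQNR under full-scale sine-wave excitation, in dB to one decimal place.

55.9 dB

SNR ≈ 6.02·N + 1.76 dB = 6.02·9 + 1.76 = 55.94 dB.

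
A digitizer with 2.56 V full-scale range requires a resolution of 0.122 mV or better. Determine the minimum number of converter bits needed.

15 bits

Number of steps required ≥ 2.56 V / 0.122 mV = 20983.61.
Need 2^N ≥ 20983.61; 2^14 = 16384, 2^15 = 32768.
Minimum N = 15.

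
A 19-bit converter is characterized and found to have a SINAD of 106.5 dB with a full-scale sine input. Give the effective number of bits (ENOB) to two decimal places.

ENOB = (SINAD − 1.76) / 6.02 = (106.5 − 1.76)/6.02 = 17.399.

17.40 bits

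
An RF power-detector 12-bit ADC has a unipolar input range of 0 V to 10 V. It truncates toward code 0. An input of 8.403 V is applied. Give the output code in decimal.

Full-scale span = 10 V; LSB = 10/2^12 = 2.441 mV.
(V_in − V_low)/LSB = (8.403 − 0) / 0.00244141 = 3441.869.
⌊·⌋(3441.869) = 3441.

code 3441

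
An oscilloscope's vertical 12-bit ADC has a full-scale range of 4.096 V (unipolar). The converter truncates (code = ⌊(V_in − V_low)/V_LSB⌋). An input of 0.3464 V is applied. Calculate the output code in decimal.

LSB = 4.096 V / 4096 = 1.000 mV.
(0.3464 − 0) / 0.001 = 346.400 LSBs.
⌊·⌋(346.400) = 346.

code 346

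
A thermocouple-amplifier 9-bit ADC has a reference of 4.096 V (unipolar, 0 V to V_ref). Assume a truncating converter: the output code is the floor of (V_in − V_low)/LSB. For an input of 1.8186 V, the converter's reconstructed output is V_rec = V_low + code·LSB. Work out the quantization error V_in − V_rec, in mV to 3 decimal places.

One LSB is 4.096 V / 512 = 8.000 mV.
(V_in − V_low)/LSB = (1.8186 − 0)/0.008 = 227.3250 → code 227 (floor).
V_rec = 0 + 227·0.008 = 1.816 V.
Difference: 0.0026 V → 2.600 mV.

2.600 mV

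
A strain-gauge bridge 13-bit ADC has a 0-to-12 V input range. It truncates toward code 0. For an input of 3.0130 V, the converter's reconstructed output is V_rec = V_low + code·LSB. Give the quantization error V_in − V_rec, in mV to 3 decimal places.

1.281 mV

Step size: 12 V ÷ 2^13 = 1.465 mV.
Scaled input = 2056.8747 LSBs, so code = 2056.
V_rec = 0 + 2056·0.00146484 = 3.0117188 V.
Difference: 0.00128125 V → 1.281 mV.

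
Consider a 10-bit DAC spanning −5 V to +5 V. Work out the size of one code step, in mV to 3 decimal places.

Full-scale span = 10 V.
LSB = 10 / 2^10 = 10 / 1024 = 0.00976562 V = 9.766 mV.

9.766 mV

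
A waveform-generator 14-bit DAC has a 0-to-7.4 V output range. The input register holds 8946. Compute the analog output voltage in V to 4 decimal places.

LSB = 7.4 V / 2^14 = 451.66 µV.
V_out = 0 + 8946 × 0.00045166 V = 4.04055 V.

4.0406 V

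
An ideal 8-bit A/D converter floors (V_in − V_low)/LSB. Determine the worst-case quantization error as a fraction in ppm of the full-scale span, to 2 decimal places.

3906.25 ppm

Truncating → worst-case error = 1 LSB = V_FS/2^8, so 1e+06/256 = 3906.25 ppm of full scale.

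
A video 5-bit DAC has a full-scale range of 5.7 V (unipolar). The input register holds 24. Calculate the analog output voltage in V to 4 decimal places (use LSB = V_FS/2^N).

4.2750 V

LSB = 5.7 V / 2^5 = 178.125 mV.
V_out = 0 + 24 × 0.178125 V = 4.275 V.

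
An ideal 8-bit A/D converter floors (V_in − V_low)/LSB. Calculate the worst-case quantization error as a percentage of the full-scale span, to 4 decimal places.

0.3906 %

Truncating → worst-case error = 1 LSB = V_FS/2^8, so 100/256 = 0.390625 % of full scale.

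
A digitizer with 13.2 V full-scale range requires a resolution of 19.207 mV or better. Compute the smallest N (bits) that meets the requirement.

Number of steps required ≥ 13.2 V / 19.207 mV = 687.25.
Need 2^N ≥ 687.25; 2^9 = 512, 2^10 = 1024.
Minimum N = 10.

10 bits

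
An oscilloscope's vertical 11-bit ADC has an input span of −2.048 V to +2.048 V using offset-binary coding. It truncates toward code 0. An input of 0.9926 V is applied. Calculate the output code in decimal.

code 1520

With 2048 levels over 4.096 V, one step is 2.000 mV.
Input sits at 1520.300 steps above V_low.
So the output code is 1520.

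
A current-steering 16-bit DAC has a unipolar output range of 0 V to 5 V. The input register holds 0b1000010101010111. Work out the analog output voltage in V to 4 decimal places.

2.6043 V

LSB = 5 V / 2^16 = 76.29 µV.
Code 0b1000010101010111 = 34135 decimal.
V_out = 0 + 34135 × 7.62939e-05 V = 2.60429 V.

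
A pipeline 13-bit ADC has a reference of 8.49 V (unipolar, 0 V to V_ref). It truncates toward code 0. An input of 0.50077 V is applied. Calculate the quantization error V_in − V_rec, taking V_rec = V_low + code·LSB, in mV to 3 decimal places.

One LSB is 8.49 V / 8192 = 1.036 mV.
(V_in − V_low)/LSB = (0.50077 − 0)/0.00103638 = 483.1929 → code 483 (floor).
Code 483 maps back to 0 + 483×0.00103638 V = 0.50057007 V.
Difference: 0.000199932 V → 0.200 mV.

0.200 mV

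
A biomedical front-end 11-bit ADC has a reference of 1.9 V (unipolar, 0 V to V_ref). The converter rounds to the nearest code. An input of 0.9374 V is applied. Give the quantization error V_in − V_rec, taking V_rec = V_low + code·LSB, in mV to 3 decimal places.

0.388 mV

Step size: 1.9 V ÷ 2^11 = 0.928 mV.
Scaled input = 1010.4185 LSBs, so code = 1010.
Code 1010 maps back to 0 + 1010×0.000927734 V = 0.93701172 V.
Difference: 0.000388281 V → 0.388 mV.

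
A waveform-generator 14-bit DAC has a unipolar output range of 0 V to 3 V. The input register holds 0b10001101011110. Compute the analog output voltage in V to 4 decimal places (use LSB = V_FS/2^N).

LSB = 3 V / 2^14 = 183.11 µV.
Code 0b10001101011110 = 9054 decimal.
V_out = 0 + 9054 × 0.000183105 V = 1.65784 V.

1.6578 V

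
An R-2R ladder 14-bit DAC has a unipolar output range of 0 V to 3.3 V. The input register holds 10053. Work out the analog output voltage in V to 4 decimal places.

2.0248 V

LSB = 3.3 V / 2^14 = 201.42 µV.
V_out = 0 + 10053 × 0.000201416 V = 2.02484 V.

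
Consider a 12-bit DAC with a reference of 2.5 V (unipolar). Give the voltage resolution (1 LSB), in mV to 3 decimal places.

Full-scale span = 2.5 V.
LSB = 2.5 / 2^12 = 2.5 / 4096 = 0.000610352 V = 0.610 mV.

0.610 mV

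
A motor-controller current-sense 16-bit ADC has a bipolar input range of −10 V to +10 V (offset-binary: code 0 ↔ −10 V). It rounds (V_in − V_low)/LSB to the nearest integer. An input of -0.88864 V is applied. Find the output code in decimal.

code 29856

LSB = 20 V / 65536 = 305.18 µV.
(-0.88864 − (−10)) / 0.000305176 = 29856.104 LSBs.
Round → code 29856.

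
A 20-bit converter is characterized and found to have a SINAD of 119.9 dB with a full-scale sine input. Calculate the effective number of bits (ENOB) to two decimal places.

19.62 bits

ENOB = (SINAD − 1.76) / 6.02 = (119.9 − 1.76)/6.02 = 19.625.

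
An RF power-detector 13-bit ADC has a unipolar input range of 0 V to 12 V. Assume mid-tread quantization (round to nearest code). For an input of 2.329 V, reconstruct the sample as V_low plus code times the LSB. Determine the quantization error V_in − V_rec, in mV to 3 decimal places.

-0.102 mV

One LSB is 12 V / 8192 = 1.465 mV.
Scaled input = 1589.9307 LSBs, so code = 1590.
Reconstructed: 2.3291016 V.
Error = 2.329 − 2.3291016 = -0.000101562 V = -0.102 mV.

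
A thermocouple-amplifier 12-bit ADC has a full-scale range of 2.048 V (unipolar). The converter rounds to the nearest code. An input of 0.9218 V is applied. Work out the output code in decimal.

code 1844

Full-scale span = 2.048 V; LSB = 2.048/2^12 = 0.500 mV.
Input sits at 1843.600 steps above V_low.
round(1843.600) = 1844.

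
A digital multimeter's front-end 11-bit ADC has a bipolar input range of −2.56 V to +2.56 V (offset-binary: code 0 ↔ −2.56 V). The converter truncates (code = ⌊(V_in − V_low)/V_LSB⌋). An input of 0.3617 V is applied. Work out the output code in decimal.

code 1168

LSB = 5.12 V / 2048 = 2.500 mV.
Input sits at 1168.680 steps above V_low.
⌊·⌋(1168.680) = 1168.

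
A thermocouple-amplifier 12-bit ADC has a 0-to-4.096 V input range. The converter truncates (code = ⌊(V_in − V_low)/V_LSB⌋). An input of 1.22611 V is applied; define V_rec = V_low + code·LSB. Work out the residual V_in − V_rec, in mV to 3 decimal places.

0.110 mV

One LSB is 4.096 V / 4096 = 1.000 mV.
(V_in − V_low)/LSB = (1.22611 − 0)/0.001 = 1226.1100 → code 1226 (floor).
Code 1226 maps back to 0 + 1226×0.001 V = 1.226 V.
Difference: 0.00011 V → 0.110 mV.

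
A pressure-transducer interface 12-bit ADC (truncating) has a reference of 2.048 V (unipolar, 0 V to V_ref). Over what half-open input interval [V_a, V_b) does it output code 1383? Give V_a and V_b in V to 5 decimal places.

LSB = 2.048/2^12 = 0.500 mV.
V_a = V_low + 1383·LSB = 0.6915 V; V_b = V_low + 1384·LSB = 0.692 V.

[0.69150 V, 0.69200 V)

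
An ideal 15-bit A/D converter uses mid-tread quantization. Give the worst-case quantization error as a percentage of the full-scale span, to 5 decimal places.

0.00153 %

Rounding → worst-case error = ½ LSB = V_FS/2^16, so 100/65536 = 0.00152588 % of full scale.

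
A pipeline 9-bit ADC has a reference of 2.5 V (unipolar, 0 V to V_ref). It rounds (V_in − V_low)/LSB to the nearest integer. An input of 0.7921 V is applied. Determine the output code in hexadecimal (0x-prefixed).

With 512 levels over 2.5 V, one step is 4.883 mV.
(0.7921 − 0) / 0.00488281 = 162.222 LSBs.
round(162.222) = 162.
In hexadecimal (0x-prefixed): 0xA2.

code 0xA2 (decimal 162)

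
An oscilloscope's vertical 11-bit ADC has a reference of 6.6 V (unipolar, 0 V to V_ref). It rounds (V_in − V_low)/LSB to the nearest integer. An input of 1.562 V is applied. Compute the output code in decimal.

code 485

LSB = 6.6 V / 2048 = 3.223 mV.
(1.562 − 0) / 0.00322266 = 484.693 LSBs.
Round → code 485.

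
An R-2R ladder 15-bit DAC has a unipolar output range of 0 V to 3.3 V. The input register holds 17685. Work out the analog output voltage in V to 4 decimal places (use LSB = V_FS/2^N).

1.7810 V

LSB = 3.3 V / 2^15 = 100.71 µV.
V_out = 0 + 17685 × 0.000100708 V = 1.78102 V.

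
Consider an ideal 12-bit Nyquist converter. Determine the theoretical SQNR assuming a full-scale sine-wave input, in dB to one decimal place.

SNR ≈ 6.02·N + 1.76 dB = 6.02·12 + 1.76 = 74.00 dB.

74.0 dB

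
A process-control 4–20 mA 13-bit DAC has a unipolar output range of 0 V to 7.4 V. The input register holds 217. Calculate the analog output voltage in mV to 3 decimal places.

196.021 mV

LSB = 7.4 V / 2^13 = 0.903 mV.
V_out = 0 + 217 × 0.00090332 V = 0.196021 V.
= 196.021 mV.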